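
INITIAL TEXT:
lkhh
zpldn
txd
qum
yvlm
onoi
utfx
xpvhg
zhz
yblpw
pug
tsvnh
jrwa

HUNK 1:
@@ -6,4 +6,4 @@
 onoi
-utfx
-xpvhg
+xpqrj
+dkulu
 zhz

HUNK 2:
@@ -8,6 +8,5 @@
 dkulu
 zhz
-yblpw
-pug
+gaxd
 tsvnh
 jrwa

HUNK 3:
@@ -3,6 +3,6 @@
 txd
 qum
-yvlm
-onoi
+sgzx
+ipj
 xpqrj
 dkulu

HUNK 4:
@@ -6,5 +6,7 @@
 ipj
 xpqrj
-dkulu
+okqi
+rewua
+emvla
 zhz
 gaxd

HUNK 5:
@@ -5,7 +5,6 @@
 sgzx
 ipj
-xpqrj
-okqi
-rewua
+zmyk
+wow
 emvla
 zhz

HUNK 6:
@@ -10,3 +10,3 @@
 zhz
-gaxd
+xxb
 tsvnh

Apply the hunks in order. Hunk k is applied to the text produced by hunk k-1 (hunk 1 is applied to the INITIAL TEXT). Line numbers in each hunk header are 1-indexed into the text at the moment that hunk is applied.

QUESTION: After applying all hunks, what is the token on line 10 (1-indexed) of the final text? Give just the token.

Hunk 1: at line 6 remove [utfx,xpvhg] add [xpqrj,dkulu] -> 13 lines: lkhh zpldn txd qum yvlm onoi xpqrj dkulu zhz yblpw pug tsvnh jrwa
Hunk 2: at line 8 remove [yblpw,pug] add [gaxd] -> 12 lines: lkhh zpldn txd qum yvlm onoi xpqrj dkulu zhz gaxd tsvnh jrwa
Hunk 3: at line 3 remove [yvlm,onoi] add [sgzx,ipj] -> 12 lines: lkhh zpldn txd qum sgzx ipj xpqrj dkulu zhz gaxd tsvnh jrwa
Hunk 4: at line 6 remove [dkulu] add [okqi,rewua,emvla] -> 14 lines: lkhh zpldn txd qum sgzx ipj xpqrj okqi rewua emvla zhz gaxd tsvnh jrwa
Hunk 5: at line 5 remove [xpqrj,okqi,rewua] add [zmyk,wow] -> 13 lines: lkhh zpldn txd qum sgzx ipj zmyk wow emvla zhz gaxd tsvnh jrwa
Hunk 6: at line 10 remove [gaxd] add [xxb] -> 13 lines: lkhh zpldn txd qum sgzx ipj zmyk wow emvla zhz xxb tsvnh jrwa
Final line 10: zhz

Answer: zhz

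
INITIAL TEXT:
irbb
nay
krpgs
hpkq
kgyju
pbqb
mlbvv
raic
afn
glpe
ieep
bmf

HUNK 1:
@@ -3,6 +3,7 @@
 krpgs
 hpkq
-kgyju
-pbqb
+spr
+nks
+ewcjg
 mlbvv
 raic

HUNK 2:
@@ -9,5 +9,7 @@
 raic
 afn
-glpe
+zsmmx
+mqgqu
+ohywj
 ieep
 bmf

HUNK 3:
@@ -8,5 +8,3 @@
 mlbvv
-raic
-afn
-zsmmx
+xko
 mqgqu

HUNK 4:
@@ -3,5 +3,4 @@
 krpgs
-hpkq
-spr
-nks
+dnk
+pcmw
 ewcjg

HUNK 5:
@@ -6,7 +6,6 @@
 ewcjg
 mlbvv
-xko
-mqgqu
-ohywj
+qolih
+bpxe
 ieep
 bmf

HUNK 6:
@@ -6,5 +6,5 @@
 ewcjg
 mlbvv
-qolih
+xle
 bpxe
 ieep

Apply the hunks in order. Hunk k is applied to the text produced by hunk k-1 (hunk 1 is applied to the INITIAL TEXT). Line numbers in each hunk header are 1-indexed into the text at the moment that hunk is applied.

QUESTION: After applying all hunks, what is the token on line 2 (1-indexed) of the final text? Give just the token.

Hunk 1: at line 3 remove [kgyju,pbqb] add [spr,nks,ewcjg] -> 13 lines: irbb nay krpgs hpkq spr nks ewcjg mlbvv raic afn glpe ieep bmf
Hunk 2: at line 9 remove [glpe] add [zsmmx,mqgqu,ohywj] -> 15 lines: irbb nay krpgs hpkq spr nks ewcjg mlbvv raic afn zsmmx mqgqu ohywj ieep bmf
Hunk 3: at line 8 remove [raic,afn,zsmmx] add [xko] -> 13 lines: irbb nay krpgs hpkq spr nks ewcjg mlbvv xko mqgqu ohywj ieep bmf
Hunk 4: at line 3 remove [hpkq,spr,nks] add [dnk,pcmw] -> 12 lines: irbb nay krpgs dnk pcmw ewcjg mlbvv xko mqgqu ohywj ieep bmf
Hunk 5: at line 6 remove [xko,mqgqu,ohywj] add [qolih,bpxe] -> 11 lines: irbb nay krpgs dnk pcmw ewcjg mlbvv qolih bpxe ieep bmf
Hunk 6: at line 6 remove [qolih] add [xle] -> 11 lines: irbb nay krpgs dnk pcmw ewcjg mlbvv xle bpxe ieep bmf
Final line 2: nay

Answer: nay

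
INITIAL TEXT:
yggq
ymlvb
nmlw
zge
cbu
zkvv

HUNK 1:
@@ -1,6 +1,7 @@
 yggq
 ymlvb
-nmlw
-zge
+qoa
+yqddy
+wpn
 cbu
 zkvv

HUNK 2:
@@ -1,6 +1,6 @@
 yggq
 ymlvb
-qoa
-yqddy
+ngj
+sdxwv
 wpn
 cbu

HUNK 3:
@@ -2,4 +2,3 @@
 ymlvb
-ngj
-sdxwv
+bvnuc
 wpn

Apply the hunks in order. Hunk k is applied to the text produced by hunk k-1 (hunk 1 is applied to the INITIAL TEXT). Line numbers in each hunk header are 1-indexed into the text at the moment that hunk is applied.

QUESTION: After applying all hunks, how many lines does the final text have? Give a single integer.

Hunk 1: at line 1 remove [nmlw,zge] add [qoa,yqddy,wpn] -> 7 lines: yggq ymlvb qoa yqddy wpn cbu zkvv
Hunk 2: at line 1 remove [qoa,yqddy] add [ngj,sdxwv] -> 7 lines: yggq ymlvb ngj sdxwv wpn cbu zkvv
Hunk 3: at line 2 remove [ngj,sdxwv] add [bvnuc] -> 6 lines: yggq ymlvb bvnuc wpn cbu zkvv
Final line count: 6

Answer: 6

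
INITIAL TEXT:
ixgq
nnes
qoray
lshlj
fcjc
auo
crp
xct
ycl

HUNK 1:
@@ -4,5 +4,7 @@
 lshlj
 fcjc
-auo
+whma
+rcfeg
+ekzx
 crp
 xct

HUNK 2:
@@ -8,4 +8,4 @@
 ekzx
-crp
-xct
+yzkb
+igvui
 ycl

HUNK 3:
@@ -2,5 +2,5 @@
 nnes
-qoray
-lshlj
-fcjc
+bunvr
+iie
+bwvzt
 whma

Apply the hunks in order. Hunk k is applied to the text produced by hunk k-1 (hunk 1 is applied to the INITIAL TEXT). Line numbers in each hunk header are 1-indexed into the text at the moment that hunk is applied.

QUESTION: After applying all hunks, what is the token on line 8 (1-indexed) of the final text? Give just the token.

Answer: ekzx

Derivation:
Hunk 1: at line 4 remove [auo] add [whma,rcfeg,ekzx] -> 11 lines: ixgq nnes qoray lshlj fcjc whma rcfeg ekzx crp xct ycl
Hunk 2: at line 8 remove [crp,xct] add [yzkb,igvui] -> 11 lines: ixgq nnes qoray lshlj fcjc whma rcfeg ekzx yzkb igvui ycl
Hunk 3: at line 2 remove [qoray,lshlj,fcjc] add [bunvr,iie,bwvzt] -> 11 lines: ixgq nnes bunvr iie bwvzt whma rcfeg ekzx yzkb igvui ycl
Final line 8: ekzx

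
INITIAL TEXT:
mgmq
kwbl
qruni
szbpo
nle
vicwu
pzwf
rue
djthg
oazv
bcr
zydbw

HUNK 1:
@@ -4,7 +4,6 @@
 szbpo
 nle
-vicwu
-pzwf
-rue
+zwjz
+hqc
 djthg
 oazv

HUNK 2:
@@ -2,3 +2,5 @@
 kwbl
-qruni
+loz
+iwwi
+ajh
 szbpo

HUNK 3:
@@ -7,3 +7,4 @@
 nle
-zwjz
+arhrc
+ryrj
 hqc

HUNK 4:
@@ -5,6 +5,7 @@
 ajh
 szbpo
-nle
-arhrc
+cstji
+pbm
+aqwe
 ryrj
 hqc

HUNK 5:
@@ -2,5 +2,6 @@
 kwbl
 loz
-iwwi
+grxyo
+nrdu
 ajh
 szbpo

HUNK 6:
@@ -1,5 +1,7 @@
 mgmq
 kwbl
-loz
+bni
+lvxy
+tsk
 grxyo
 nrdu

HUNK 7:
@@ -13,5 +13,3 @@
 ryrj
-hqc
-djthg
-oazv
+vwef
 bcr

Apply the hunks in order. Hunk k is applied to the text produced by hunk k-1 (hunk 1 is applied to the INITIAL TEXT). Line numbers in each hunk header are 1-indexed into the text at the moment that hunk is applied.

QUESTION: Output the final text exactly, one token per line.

Hunk 1: at line 4 remove [vicwu,pzwf,rue] add [zwjz,hqc] -> 11 lines: mgmq kwbl qruni szbpo nle zwjz hqc djthg oazv bcr zydbw
Hunk 2: at line 2 remove [qruni] add [loz,iwwi,ajh] -> 13 lines: mgmq kwbl loz iwwi ajh szbpo nle zwjz hqc djthg oazv bcr zydbw
Hunk 3: at line 7 remove [zwjz] add [arhrc,ryrj] -> 14 lines: mgmq kwbl loz iwwi ajh szbpo nle arhrc ryrj hqc djthg oazv bcr zydbw
Hunk 4: at line 5 remove [nle,arhrc] add [cstji,pbm,aqwe] -> 15 lines: mgmq kwbl loz iwwi ajh szbpo cstji pbm aqwe ryrj hqc djthg oazv bcr zydbw
Hunk 5: at line 2 remove [iwwi] add [grxyo,nrdu] -> 16 lines: mgmq kwbl loz grxyo nrdu ajh szbpo cstji pbm aqwe ryrj hqc djthg oazv bcr zydbw
Hunk 6: at line 1 remove [loz] add [bni,lvxy,tsk] -> 18 lines: mgmq kwbl bni lvxy tsk grxyo nrdu ajh szbpo cstji pbm aqwe ryrj hqc djthg oazv bcr zydbw
Hunk 7: at line 13 remove [hqc,djthg,oazv] add [vwef] -> 16 lines: mgmq kwbl bni lvxy tsk grxyo nrdu ajh szbpo cstji pbm aqwe ryrj vwef bcr zydbw

Answer: mgmq
kwbl
bni
lvxy
tsk
grxyo
nrdu
ajh
szbpo
cstji
pbm
aqwe
ryrj
vwef
bcr
zydbw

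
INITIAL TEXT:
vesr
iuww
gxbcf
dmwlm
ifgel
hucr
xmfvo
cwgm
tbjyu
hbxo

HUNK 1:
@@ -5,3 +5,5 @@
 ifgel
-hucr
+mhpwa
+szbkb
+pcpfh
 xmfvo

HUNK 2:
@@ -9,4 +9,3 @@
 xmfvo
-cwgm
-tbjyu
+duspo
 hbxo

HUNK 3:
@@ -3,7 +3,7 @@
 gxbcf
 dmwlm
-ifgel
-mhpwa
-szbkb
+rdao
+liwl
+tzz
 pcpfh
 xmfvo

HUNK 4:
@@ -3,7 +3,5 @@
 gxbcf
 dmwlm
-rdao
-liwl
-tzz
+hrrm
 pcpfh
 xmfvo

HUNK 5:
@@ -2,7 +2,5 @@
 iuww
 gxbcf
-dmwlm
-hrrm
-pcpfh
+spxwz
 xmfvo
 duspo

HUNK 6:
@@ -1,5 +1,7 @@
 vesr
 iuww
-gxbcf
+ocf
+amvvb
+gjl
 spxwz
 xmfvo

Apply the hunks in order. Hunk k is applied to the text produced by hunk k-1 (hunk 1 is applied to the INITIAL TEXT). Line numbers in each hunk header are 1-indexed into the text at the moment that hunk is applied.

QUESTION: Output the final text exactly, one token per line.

Hunk 1: at line 5 remove [hucr] add [mhpwa,szbkb,pcpfh] -> 12 lines: vesr iuww gxbcf dmwlm ifgel mhpwa szbkb pcpfh xmfvo cwgm tbjyu hbxo
Hunk 2: at line 9 remove [cwgm,tbjyu] add [duspo] -> 11 lines: vesr iuww gxbcf dmwlm ifgel mhpwa szbkb pcpfh xmfvo duspo hbxo
Hunk 3: at line 3 remove [ifgel,mhpwa,szbkb] add [rdao,liwl,tzz] -> 11 lines: vesr iuww gxbcf dmwlm rdao liwl tzz pcpfh xmfvo duspo hbxo
Hunk 4: at line 3 remove [rdao,liwl,tzz] add [hrrm] -> 9 lines: vesr iuww gxbcf dmwlm hrrm pcpfh xmfvo duspo hbxo
Hunk 5: at line 2 remove [dmwlm,hrrm,pcpfh] add [spxwz] -> 7 lines: vesr iuww gxbcf spxwz xmfvo duspo hbxo
Hunk 6: at line 1 remove [gxbcf] add [ocf,amvvb,gjl] -> 9 lines: vesr iuww ocf amvvb gjl spxwz xmfvo duspo hbxo

Answer: vesr
iuww
ocf
amvvb
gjl
spxwz
xmfvo
duspo
hbxo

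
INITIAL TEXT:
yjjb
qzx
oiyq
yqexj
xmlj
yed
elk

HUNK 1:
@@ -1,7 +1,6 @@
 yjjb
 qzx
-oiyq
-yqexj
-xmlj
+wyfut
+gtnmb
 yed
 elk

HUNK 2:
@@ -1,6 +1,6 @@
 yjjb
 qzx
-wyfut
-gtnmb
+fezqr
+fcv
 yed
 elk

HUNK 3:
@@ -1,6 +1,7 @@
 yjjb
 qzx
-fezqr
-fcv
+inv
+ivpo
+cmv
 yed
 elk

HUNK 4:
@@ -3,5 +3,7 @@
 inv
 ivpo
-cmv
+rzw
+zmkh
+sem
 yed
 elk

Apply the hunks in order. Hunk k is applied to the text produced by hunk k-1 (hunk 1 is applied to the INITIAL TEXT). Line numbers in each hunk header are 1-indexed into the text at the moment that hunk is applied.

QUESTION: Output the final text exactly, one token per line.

Hunk 1: at line 1 remove [oiyq,yqexj,xmlj] add [wyfut,gtnmb] -> 6 lines: yjjb qzx wyfut gtnmb yed elk
Hunk 2: at line 1 remove [wyfut,gtnmb] add [fezqr,fcv] -> 6 lines: yjjb qzx fezqr fcv yed elk
Hunk 3: at line 1 remove [fezqr,fcv] add [inv,ivpo,cmv] -> 7 lines: yjjb qzx inv ivpo cmv yed elk
Hunk 4: at line 3 remove [cmv] add [rzw,zmkh,sem] -> 9 lines: yjjb qzx inv ivpo rzw zmkh sem yed elk

Answer: yjjb
qzx
inv
ivpo
rzw
zmkh
sem
yed
elk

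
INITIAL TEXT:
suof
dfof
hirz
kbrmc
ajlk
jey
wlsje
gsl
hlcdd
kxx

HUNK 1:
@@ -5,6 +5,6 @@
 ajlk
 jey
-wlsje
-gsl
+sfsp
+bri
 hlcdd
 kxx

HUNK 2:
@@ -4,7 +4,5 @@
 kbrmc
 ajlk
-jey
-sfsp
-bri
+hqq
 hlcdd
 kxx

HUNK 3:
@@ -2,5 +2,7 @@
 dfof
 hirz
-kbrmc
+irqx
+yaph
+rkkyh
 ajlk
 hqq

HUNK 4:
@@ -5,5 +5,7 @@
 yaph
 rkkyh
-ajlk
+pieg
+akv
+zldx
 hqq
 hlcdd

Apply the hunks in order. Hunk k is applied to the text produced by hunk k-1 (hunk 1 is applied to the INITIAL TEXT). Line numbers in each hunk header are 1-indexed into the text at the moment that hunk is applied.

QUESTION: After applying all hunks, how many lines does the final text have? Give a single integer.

Hunk 1: at line 5 remove [wlsje,gsl] add [sfsp,bri] -> 10 lines: suof dfof hirz kbrmc ajlk jey sfsp bri hlcdd kxx
Hunk 2: at line 4 remove [jey,sfsp,bri] add [hqq] -> 8 lines: suof dfof hirz kbrmc ajlk hqq hlcdd kxx
Hunk 3: at line 2 remove [kbrmc] add [irqx,yaph,rkkyh] -> 10 lines: suof dfof hirz irqx yaph rkkyh ajlk hqq hlcdd kxx
Hunk 4: at line 5 remove [ajlk] add [pieg,akv,zldx] -> 12 lines: suof dfof hirz irqx yaph rkkyh pieg akv zldx hqq hlcdd kxx
Final line count: 12

Answer: 12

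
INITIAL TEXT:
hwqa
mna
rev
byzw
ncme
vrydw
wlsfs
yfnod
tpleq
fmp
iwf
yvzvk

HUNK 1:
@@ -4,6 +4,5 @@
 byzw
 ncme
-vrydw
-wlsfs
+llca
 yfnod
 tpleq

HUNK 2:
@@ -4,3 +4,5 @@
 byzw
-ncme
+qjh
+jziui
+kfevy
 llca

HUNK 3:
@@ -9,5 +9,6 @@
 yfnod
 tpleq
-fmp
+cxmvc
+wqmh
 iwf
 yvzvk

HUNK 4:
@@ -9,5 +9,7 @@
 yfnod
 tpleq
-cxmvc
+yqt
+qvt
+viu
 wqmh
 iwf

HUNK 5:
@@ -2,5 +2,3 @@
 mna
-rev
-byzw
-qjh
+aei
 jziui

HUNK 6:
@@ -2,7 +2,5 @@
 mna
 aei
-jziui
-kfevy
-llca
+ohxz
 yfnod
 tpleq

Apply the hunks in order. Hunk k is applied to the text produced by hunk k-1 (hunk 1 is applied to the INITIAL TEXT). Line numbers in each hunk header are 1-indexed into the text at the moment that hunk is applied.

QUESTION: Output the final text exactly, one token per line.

Hunk 1: at line 4 remove [vrydw,wlsfs] add [llca] -> 11 lines: hwqa mna rev byzw ncme llca yfnod tpleq fmp iwf yvzvk
Hunk 2: at line 4 remove [ncme] add [qjh,jziui,kfevy] -> 13 lines: hwqa mna rev byzw qjh jziui kfevy llca yfnod tpleq fmp iwf yvzvk
Hunk 3: at line 9 remove [fmp] add [cxmvc,wqmh] -> 14 lines: hwqa mna rev byzw qjh jziui kfevy llca yfnod tpleq cxmvc wqmh iwf yvzvk
Hunk 4: at line 9 remove [cxmvc] add [yqt,qvt,viu] -> 16 lines: hwqa mna rev byzw qjh jziui kfevy llca yfnod tpleq yqt qvt viu wqmh iwf yvzvk
Hunk 5: at line 2 remove [rev,byzw,qjh] add [aei] -> 14 lines: hwqa mna aei jziui kfevy llca yfnod tpleq yqt qvt viu wqmh iwf yvzvk
Hunk 6: at line 2 remove [jziui,kfevy,llca] add [ohxz] -> 12 lines: hwqa mna aei ohxz yfnod tpleq yqt qvt viu wqmh iwf yvzvk

Answer: hwqa
mna
aei
ohxz
yfnod
tpleq
yqt
qvt
viu
wqmh
iwf
yvzvk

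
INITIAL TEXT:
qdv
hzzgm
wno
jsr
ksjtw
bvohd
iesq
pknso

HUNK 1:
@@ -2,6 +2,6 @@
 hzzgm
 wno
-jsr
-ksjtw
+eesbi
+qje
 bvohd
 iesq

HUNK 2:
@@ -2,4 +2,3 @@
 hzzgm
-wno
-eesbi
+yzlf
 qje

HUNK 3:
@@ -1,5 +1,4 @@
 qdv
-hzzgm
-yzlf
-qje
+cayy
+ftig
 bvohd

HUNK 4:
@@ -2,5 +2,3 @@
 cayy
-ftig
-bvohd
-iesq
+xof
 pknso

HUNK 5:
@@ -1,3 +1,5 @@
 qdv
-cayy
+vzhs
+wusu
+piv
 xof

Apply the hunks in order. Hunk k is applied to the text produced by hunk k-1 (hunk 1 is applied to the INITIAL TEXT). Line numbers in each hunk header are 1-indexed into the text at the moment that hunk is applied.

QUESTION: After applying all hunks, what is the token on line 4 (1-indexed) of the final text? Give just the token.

Answer: piv

Derivation:
Hunk 1: at line 2 remove [jsr,ksjtw] add [eesbi,qje] -> 8 lines: qdv hzzgm wno eesbi qje bvohd iesq pknso
Hunk 2: at line 2 remove [wno,eesbi] add [yzlf] -> 7 lines: qdv hzzgm yzlf qje bvohd iesq pknso
Hunk 3: at line 1 remove [hzzgm,yzlf,qje] add [cayy,ftig] -> 6 lines: qdv cayy ftig bvohd iesq pknso
Hunk 4: at line 2 remove [ftig,bvohd,iesq] add [xof] -> 4 lines: qdv cayy xof pknso
Hunk 5: at line 1 remove [cayy] add [vzhs,wusu,piv] -> 6 lines: qdv vzhs wusu piv xof pknso
Final line 4: piv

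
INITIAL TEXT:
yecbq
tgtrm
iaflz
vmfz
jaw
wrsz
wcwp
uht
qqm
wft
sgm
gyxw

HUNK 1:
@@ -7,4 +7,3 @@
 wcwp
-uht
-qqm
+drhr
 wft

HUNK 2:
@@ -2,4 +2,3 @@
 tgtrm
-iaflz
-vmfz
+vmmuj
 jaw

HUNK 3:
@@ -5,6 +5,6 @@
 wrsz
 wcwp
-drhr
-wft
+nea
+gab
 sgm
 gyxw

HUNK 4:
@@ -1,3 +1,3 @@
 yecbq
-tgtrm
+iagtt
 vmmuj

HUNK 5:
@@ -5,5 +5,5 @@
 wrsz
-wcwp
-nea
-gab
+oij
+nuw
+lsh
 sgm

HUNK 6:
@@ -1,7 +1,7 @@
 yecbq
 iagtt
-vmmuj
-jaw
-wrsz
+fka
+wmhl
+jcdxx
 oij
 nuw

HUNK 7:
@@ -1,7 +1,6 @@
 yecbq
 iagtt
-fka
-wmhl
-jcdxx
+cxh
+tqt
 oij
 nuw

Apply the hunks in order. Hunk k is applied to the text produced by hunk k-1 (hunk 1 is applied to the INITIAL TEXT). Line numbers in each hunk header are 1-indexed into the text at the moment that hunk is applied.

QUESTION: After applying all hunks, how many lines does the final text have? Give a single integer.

Answer: 9

Derivation:
Hunk 1: at line 7 remove [uht,qqm] add [drhr] -> 11 lines: yecbq tgtrm iaflz vmfz jaw wrsz wcwp drhr wft sgm gyxw
Hunk 2: at line 2 remove [iaflz,vmfz] add [vmmuj] -> 10 lines: yecbq tgtrm vmmuj jaw wrsz wcwp drhr wft sgm gyxw
Hunk 3: at line 5 remove [drhr,wft] add [nea,gab] -> 10 lines: yecbq tgtrm vmmuj jaw wrsz wcwp nea gab sgm gyxw
Hunk 4: at line 1 remove [tgtrm] add [iagtt] -> 10 lines: yecbq iagtt vmmuj jaw wrsz wcwp nea gab sgm gyxw
Hunk 5: at line 5 remove [wcwp,nea,gab] add [oij,nuw,lsh] -> 10 lines: yecbq iagtt vmmuj jaw wrsz oij nuw lsh sgm gyxw
Hunk 6: at line 1 remove [vmmuj,jaw,wrsz] add [fka,wmhl,jcdxx] -> 10 lines: yecbq iagtt fka wmhl jcdxx oij nuw lsh sgm gyxw
Hunk 7: at line 1 remove [fka,wmhl,jcdxx] add [cxh,tqt] -> 9 lines: yecbq iagtt cxh tqt oij nuw lsh sgm gyxw
Final line count: 9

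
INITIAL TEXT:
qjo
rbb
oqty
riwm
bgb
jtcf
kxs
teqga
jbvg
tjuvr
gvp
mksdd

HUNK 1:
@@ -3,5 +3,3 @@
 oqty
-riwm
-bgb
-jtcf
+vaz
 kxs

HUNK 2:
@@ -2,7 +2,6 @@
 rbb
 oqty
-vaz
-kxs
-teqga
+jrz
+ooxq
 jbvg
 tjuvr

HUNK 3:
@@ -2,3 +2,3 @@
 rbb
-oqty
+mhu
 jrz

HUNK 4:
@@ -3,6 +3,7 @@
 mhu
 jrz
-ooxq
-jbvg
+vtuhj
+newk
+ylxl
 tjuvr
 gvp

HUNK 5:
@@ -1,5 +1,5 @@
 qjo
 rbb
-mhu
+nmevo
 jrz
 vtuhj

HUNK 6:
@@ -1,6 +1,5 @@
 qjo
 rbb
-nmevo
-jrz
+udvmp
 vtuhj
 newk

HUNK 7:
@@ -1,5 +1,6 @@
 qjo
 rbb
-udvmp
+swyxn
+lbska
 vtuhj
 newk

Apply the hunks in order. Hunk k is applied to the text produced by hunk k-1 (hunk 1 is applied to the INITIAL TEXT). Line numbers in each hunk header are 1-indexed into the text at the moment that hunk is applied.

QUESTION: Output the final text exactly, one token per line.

Hunk 1: at line 3 remove [riwm,bgb,jtcf] add [vaz] -> 10 lines: qjo rbb oqty vaz kxs teqga jbvg tjuvr gvp mksdd
Hunk 2: at line 2 remove [vaz,kxs,teqga] add [jrz,ooxq] -> 9 lines: qjo rbb oqty jrz ooxq jbvg tjuvr gvp mksdd
Hunk 3: at line 2 remove [oqty] add [mhu] -> 9 lines: qjo rbb mhu jrz ooxq jbvg tjuvr gvp mksdd
Hunk 4: at line 3 remove [ooxq,jbvg] add [vtuhj,newk,ylxl] -> 10 lines: qjo rbb mhu jrz vtuhj newk ylxl tjuvr gvp mksdd
Hunk 5: at line 1 remove [mhu] add [nmevo] -> 10 lines: qjo rbb nmevo jrz vtuhj newk ylxl tjuvr gvp mksdd
Hunk 6: at line 1 remove [nmevo,jrz] add [udvmp] -> 9 lines: qjo rbb udvmp vtuhj newk ylxl tjuvr gvp mksdd
Hunk 7: at line 1 remove [udvmp] add [swyxn,lbska] -> 10 lines: qjo rbb swyxn lbska vtuhj newk ylxl tjuvr gvp mksdd

Answer: qjo
rbb
swyxn
lbska
vtuhj
newk
ylxl
tjuvr
gvp
mksdd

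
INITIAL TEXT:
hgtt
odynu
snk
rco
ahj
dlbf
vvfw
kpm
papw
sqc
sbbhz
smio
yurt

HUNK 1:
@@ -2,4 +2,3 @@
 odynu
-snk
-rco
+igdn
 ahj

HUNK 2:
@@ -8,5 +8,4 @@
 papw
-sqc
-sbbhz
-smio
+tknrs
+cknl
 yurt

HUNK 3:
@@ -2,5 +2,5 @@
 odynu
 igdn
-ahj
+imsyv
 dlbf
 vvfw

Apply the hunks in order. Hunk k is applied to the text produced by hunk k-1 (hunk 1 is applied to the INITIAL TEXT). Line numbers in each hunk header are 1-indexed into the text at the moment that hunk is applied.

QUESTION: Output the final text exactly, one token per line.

Hunk 1: at line 2 remove [snk,rco] add [igdn] -> 12 lines: hgtt odynu igdn ahj dlbf vvfw kpm papw sqc sbbhz smio yurt
Hunk 2: at line 8 remove [sqc,sbbhz,smio] add [tknrs,cknl] -> 11 lines: hgtt odynu igdn ahj dlbf vvfw kpm papw tknrs cknl yurt
Hunk 3: at line 2 remove [ahj] add [imsyv] -> 11 lines: hgtt odynu igdn imsyv dlbf vvfw kpm papw tknrs cknl yurt

Answer: hgtt
odynu
igdn
imsyv
dlbf
vvfw
kpm
papw
tknrs
cknl
yurt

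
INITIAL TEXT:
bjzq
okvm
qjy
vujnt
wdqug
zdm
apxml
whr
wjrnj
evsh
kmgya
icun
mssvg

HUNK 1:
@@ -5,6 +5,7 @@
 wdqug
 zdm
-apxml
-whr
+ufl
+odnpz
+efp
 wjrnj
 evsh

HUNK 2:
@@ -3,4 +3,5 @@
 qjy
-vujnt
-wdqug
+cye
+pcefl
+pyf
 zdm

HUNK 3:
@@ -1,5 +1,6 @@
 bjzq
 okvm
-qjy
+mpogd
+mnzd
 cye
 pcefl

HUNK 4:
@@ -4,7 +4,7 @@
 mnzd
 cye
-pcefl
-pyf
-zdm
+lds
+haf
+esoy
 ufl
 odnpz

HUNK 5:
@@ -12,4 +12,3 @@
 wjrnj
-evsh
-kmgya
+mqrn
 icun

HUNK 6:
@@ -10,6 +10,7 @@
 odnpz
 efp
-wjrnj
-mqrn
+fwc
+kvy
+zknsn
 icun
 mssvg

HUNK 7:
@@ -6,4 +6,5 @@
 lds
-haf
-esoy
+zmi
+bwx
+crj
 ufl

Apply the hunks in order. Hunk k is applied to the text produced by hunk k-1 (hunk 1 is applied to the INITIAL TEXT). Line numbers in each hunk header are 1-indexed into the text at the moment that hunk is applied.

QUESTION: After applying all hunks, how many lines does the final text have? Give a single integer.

Hunk 1: at line 5 remove [apxml,whr] add [ufl,odnpz,efp] -> 14 lines: bjzq okvm qjy vujnt wdqug zdm ufl odnpz efp wjrnj evsh kmgya icun mssvg
Hunk 2: at line 3 remove [vujnt,wdqug] add [cye,pcefl,pyf] -> 15 lines: bjzq okvm qjy cye pcefl pyf zdm ufl odnpz efp wjrnj evsh kmgya icun mssvg
Hunk 3: at line 1 remove [qjy] add [mpogd,mnzd] -> 16 lines: bjzq okvm mpogd mnzd cye pcefl pyf zdm ufl odnpz efp wjrnj evsh kmgya icun mssvg
Hunk 4: at line 4 remove [pcefl,pyf,zdm] add [lds,haf,esoy] -> 16 lines: bjzq okvm mpogd mnzd cye lds haf esoy ufl odnpz efp wjrnj evsh kmgya icun mssvg
Hunk 5: at line 12 remove [evsh,kmgya] add [mqrn] -> 15 lines: bjzq okvm mpogd mnzd cye lds haf esoy ufl odnpz efp wjrnj mqrn icun mssvg
Hunk 6: at line 10 remove [wjrnj,mqrn] add [fwc,kvy,zknsn] -> 16 lines: bjzq okvm mpogd mnzd cye lds haf esoy ufl odnpz efp fwc kvy zknsn icun mssvg
Hunk 7: at line 6 remove [haf,esoy] add [zmi,bwx,crj] -> 17 lines: bjzq okvm mpogd mnzd cye lds zmi bwx crj ufl odnpz efp fwc kvy zknsn icun mssvg
Final line count: 17

Answer: 17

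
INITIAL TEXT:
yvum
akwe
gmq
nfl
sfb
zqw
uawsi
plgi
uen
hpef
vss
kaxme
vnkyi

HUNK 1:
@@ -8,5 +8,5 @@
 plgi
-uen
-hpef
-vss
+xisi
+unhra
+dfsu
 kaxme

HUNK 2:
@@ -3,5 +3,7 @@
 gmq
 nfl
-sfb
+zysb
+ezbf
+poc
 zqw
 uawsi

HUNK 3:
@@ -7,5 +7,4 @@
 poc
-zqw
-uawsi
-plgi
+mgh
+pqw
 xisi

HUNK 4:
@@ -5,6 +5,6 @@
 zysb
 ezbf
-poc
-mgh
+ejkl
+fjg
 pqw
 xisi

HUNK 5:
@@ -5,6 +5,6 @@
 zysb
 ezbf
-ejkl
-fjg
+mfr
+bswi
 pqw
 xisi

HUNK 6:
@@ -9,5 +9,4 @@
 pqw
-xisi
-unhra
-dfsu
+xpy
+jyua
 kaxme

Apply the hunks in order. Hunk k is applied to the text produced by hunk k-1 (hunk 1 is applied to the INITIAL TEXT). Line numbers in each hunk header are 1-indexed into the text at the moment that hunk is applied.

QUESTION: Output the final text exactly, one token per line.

Answer: yvum
akwe
gmq
nfl
zysb
ezbf
mfr
bswi
pqw
xpy
jyua
kaxme
vnkyi

Derivation:
Hunk 1: at line 8 remove [uen,hpef,vss] add [xisi,unhra,dfsu] -> 13 lines: yvum akwe gmq nfl sfb zqw uawsi plgi xisi unhra dfsu kaxme vnkyi
Hunk 2: at line 3 remove [sfb] add [zysb,ezbf,poc] -> 15 lines: yvum akwe gmq nfl zysb ezbf poc zqw uawsi plgi xisi unhra dfsu kaxme vnkyi
Hunk 3: at line 7 remove [zqw,uawsi,plgi] add [mgh,pqw] -> 14 lines: yvum akwe gmq nfl zysb ezbf poc mgh pqw xisi unhra dfsu kaxme vnkyi
Hunk 4: at line 5 remove [poc,mgh] add [ejkl,fjg] -> 14 lines: yvum akwe gmq nfl zysb ezbf ejkl fjg pqw xisi unhra dfsu kaxme vnkyi
Hunk 5: at line 5 remove [ejkl,fjg] add [mfr,bswi] -> 14 lines: yvum akwe gmq nfl zysb ezbf mfr bswi pqw xisi unhra dfsu kaxme vnkyi
Hunk 6: at line 9 remove [xisi,unhra,dfsu] add [xpy,jyua] -> 13 lines: yvum akwe gmq nfl zysb ezbf mfr bswi pqw xpy jyua kaxme vnkyi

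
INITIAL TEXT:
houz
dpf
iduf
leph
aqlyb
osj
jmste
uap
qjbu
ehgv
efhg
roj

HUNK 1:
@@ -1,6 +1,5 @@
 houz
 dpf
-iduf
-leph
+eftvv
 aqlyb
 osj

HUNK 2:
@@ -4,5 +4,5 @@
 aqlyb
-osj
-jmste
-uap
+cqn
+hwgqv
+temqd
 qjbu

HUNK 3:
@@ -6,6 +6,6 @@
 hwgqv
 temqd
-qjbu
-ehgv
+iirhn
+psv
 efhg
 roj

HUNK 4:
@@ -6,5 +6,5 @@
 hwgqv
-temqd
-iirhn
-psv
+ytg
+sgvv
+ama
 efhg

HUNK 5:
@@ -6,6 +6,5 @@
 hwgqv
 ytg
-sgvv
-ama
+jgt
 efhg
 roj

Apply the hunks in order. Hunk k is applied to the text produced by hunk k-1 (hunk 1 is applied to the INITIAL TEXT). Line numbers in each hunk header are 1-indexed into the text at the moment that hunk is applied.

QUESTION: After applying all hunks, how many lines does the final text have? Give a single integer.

Hunk 1: at line 1 remove [iduf,leph] add [eftvv] -> 11 lines: houz dpf eftvv aqlyb osj jmste uap qjbu ehgv efhg roj
Hunk 2: at line 4 remove [osj,jmste,uap] add [cqn,hwgqv,temqd] -> 11 lines: houz dpf eftvv aqlyb cqn hwgqv temqd qjbu ehgv efhg roj
Hunk 3: at line 6 remove [qjbu,ehgv] add [iirhn,psv] -> 11 lines: houz dpf eftvv aqlyb cqn hwgqv temqd iirhn psv efhg roj
Hunk 4: at line 6 remove [temqd,iirhn,psv] add [ytg,sgvv,ama] -> 11 lines: houz dpf eftvv aqlyb cqn hwgqv ytg sgvv ama efhg roj
Hunk 5: at line 6 remove [sgvv,ama] add [jgt] -> 10 lines: houz dpf eftvv aqlyb cqn hwgqv ytg jgt efhg roj
Final line count: 10

Answer: 10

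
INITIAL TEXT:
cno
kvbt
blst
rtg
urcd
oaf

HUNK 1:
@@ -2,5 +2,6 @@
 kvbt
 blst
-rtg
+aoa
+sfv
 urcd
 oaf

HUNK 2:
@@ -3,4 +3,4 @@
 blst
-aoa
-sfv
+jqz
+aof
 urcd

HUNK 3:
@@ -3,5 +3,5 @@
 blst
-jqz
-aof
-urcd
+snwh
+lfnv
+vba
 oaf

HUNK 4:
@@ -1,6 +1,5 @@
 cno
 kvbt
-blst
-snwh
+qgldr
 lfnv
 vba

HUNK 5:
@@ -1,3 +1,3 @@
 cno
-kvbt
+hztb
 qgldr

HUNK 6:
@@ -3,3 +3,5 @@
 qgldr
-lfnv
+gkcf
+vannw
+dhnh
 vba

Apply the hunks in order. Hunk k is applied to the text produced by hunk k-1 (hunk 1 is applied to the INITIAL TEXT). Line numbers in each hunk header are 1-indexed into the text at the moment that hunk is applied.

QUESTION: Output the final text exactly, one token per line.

Hunk 1: at line 2 remove [rtg] add [aoa,sfv] -> 7 lines: cno kvbt blst aoa sfv urcd oaf
Hunk 2: at line 3 remove [aoa,sfv] add [jqz,aof] -> 7 lines: cno kvbt blst jqz aof urcd oaf
Hunk 3: at line 3 remove [jqz,aof,urcd] add [snwh,lfnv,vba] -> 7 lines: cno kvbt blst snwh lfnv vba oaf
Hunk 4: at line 1 remove [blst,snwh] add [qgldr] -> 6 lines: cno kvbt qgldr lfnv vba oaf
Hunk 5: at line 1 remove [kvbt] add [hztb] -> 6 lines: cno hztb qgldr lfnv vba oaf
Hunk 6: at line 3 remove [lfnv] add [gkcf,vannw,dhnh] -> 8 lines: cno hztb qgldr gkcf vannw dhnh vba oaf

Answer: cno
hztb
qgldr
gkcf
vannw
dhnh
vba
oaf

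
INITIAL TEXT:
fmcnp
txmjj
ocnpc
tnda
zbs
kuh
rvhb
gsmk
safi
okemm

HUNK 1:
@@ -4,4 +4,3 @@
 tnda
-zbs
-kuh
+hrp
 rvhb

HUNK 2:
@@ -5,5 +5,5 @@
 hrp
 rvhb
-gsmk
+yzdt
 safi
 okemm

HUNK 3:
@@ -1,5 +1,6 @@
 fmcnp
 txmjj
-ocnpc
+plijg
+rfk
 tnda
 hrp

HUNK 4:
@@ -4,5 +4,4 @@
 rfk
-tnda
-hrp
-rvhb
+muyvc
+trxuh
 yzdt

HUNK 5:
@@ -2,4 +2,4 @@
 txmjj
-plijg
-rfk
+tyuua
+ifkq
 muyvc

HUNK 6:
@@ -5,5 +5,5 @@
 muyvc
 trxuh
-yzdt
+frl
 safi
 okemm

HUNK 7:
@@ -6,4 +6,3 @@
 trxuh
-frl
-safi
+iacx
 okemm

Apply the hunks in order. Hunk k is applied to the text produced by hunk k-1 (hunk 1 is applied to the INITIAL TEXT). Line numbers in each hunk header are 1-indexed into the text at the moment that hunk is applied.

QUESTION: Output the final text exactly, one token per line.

Answer: fmcnp
txmjj
tyuua
ifkq
muyvc
trxuh
iacx
okemm

Derivation:
Hunk 1: at line 4 remove [zbs,kuh] add [hrp] -> 9 lines: fmcnp txmjj ocnpc tnda hrp rvhb gsmk safi okemm
Hunk 2: at line 5 remove [gsmk] add [yzdt] -> 9 lines: fmcnp txmjj ocnpc tnda hrp rvhb yzdt safi okemm
Hunk 3: at line 1 remove [ocnpc] add [plijg,rfk] -> 10 lines: fmcnp txmjj plijg rfk tnda hrp rvhb yzdt safi okemm
Hunk 4: at line 4 remove [tnda,hrp,rvhb] add [muyvc,trxuh] -> 9 lines: fmcnp txmjj plijg rfk muyvc trxuh yzdt safi okemm
Hunk 5: at line 2 remove [plijg,rfk] add [tyuua,ifkq] -> 9 lines: fmcnp txmjj tyuua ifkq muyvc trxuh yzdt safi okemm
Hunk 6: at line 5 remove [yzdt] add [frl] -> 9 lines: fmcnp txmjj tyuua ifkq muyvc trxuh frl safi okemm
Hunk 7: at line 6 remove [frl,safi] add [iacx] -> 8 lines: fmcnp txmjj tyuua ifkq muyvc trxuh iacx okemm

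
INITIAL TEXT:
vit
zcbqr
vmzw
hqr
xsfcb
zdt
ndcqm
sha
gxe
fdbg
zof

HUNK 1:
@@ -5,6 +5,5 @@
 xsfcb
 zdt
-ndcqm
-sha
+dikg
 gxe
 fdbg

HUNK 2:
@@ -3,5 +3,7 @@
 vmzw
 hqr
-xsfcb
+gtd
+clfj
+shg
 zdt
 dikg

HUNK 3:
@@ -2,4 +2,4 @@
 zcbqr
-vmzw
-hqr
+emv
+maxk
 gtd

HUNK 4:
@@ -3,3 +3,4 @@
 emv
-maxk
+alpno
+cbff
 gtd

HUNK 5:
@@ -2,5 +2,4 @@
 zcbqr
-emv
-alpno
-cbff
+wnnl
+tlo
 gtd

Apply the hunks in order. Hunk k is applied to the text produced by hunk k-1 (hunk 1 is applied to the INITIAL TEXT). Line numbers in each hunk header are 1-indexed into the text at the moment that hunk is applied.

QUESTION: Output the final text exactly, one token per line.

Hunk 1: at line 5 remove [ndcqm,sha] add [dikg] -> 10 lines: vit zcbqr vmzw hqr xsfcb zdt dikg gxe fdbg zof
Hunk 2: at line 3 remove [xsfcb] add [gtd,clfj,shg] -> 12 lines: vit zcbqr vmzw hqr gtd clfj shg zdt dikg gxe fdbg zof
Hunk 3: at line 2 remove [vmzw,hqr] add [emv,maxk] -> 12 lines: vit zcbqr emv maxk gtd clfj shg zdt dikg gxe fdbg zof
Hunk 4: at line 3 remove [maxk] add [alpno,cbff] -> 13 lines: vit zcbqr emv alpno cbff gtd clfj shg zdt dikg gxe fdbg zof
Hunk 5: at line 2 remove [emv,alpno,cbff] add [wnnl,tlo] -> 12 lines: vit zcbqr wnnl tlo gtd clfj shg zdt dikg gxe fdbg zof

Answer: vit
zcbqr
wnnl
tlo
gtd
clfj
shg
zdt
dikg
gxe
fdbg
zof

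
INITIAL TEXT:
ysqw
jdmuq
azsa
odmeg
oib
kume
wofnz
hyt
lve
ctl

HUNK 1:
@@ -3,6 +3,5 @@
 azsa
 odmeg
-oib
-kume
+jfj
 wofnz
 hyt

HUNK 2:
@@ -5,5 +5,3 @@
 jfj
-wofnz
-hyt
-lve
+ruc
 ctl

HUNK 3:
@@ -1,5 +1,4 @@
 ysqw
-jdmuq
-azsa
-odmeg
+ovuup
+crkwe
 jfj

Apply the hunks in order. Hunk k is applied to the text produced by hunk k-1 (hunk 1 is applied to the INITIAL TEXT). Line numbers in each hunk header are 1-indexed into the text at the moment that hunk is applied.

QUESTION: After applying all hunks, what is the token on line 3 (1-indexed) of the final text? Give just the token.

Answer: crkwe

Derivation:
Hunk 1: at line 3 remove [oib,kume] add [jfj] -> 9 lines: ysqw jdmuq azsa odmeg jfj wofnz hyt lve ctl
Hunk 2: at line 5 remove [wofnz,hyt,lve] add [ruc] -> 7 lines: ysqw jdmuq azsa odmeg jfj ruc ctl
Hunk 3: at line 1 remove [jdmuq,azsa,odmeg] add [ovuup,crkwe] -> 6 lines: ysqw ovuup crkwe jfj ruc ctl
Final line 3: crkwe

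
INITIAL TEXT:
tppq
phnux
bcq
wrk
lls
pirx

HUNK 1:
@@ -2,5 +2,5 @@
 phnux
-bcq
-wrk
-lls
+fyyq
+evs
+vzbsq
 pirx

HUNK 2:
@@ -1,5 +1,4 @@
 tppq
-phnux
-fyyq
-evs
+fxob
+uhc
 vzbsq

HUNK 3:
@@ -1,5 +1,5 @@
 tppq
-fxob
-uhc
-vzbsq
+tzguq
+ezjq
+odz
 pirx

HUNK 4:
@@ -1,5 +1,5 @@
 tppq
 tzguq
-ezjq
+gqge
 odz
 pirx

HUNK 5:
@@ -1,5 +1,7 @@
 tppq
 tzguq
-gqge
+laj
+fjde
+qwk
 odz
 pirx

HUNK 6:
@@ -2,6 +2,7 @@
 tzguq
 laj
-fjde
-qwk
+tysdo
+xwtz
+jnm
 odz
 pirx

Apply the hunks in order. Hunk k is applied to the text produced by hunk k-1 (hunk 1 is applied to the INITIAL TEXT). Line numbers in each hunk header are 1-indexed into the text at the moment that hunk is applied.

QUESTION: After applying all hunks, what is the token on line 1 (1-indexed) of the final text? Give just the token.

Hunk 1: at line 2 remove [bcq,wrk,lls] add [fyyq,evs,vzbsq] -> 6 lines: tppq phnux fyyq evs vzbsq pirx
Hunk 2: at line 1 remove [phnux,fyyq,evs] add [fxob,uhc] -> 5 lines: tppq fxob uhc vzbsq pirx
Hunk 3: at line 1 remove [fxob,uhc,vzbsq] add [tzguq,ezjq,odz] -> 5 lines: tppq tzguq ezjq odz pirx
Hunk 4: at line 1 remove [ezjq] add [gqge] -> 5 lines: tppq tzguq gqge odz pirx
Hunk 5: at line 1 remove [gqge] add [laj,fjde,qwk] -> 7 lines: tppq tzguq laj fjde qwk odz pirx
Hunk 6: at line 2 remove [fjde,qwk] add [tysdo,xwtz,jnm] -> 8 lines: tppq tzguq laj tysdo xwtz jnm odz pirx
Final line 1: tppq

Answer: tppq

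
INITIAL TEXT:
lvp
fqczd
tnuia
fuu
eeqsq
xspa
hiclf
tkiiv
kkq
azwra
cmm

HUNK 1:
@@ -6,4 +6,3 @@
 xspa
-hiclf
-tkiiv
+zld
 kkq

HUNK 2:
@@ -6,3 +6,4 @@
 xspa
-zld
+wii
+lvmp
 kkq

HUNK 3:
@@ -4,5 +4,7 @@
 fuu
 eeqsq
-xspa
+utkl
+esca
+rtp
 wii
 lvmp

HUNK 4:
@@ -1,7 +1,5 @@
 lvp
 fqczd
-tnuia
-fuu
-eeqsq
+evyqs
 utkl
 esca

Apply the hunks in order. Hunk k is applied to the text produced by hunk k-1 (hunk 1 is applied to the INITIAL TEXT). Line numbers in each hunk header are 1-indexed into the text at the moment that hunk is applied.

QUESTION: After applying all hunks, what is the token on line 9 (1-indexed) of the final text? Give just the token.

Hunk 1: at line 6 remove [hiclf,tkiiv] add [zld] -> 10 lines: lvp fqczd tnuia fuu eeqsq xspa zld kkq azwra cmm
Hunk 2: at line 6 remove [zld] add [wii,lvmp] -> 11 lines: lvp fqczd tnuia fuu eeqsq xspa wii lvmp kkq azwra cmm
Hunk 3: at line 4 remove [xspa] add [utkl,esca,rtp] -> 13 lines: lvp fqczd tnuia fuu eeqsq utkl esca rtp wii lvmp kkq azwra cmm
Hunk 4: at line 1 remove [tnuia,fuu,eeqsq] add [evyqs] -> 11 lines: lvp fqczd evyqs utkl esca rtp wii lvmp kkq azwra cmm
Final line 9: kkq

Answer: kkq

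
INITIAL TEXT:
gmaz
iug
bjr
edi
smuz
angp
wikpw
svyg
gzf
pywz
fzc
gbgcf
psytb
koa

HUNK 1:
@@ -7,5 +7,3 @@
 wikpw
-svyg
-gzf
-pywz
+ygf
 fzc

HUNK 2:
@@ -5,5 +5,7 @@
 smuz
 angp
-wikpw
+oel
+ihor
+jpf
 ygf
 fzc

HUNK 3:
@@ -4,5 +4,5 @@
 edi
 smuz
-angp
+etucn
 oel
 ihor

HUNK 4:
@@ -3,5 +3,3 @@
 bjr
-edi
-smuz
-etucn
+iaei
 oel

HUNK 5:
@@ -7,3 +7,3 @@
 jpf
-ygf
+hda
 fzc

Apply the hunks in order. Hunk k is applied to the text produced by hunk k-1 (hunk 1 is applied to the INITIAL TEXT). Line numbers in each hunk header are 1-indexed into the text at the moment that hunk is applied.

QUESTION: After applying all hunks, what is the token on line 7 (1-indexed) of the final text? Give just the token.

Hunk 1: at line 7 remove [svyg,gzf,pywz] add [ygf] -> 12 lines: gmaz iug bjr edi smuz angp wikpw ygf fzc gbgcf psytb koa
Hunk 2: at line 5 remove [wikpw] add [oel,ihor,jpf] -> 14 lines: gmaz iug bjr edi smuz angp oel ihor jpf ygf fzc gbgcf psytb koa
Hunk 3: at line 4 remove [angp] add [etucn] -> 14 lines: gmaz iug bjr edi smuz etucn oel ihor jpf ygf fzc gbgcf psytb koa
Hunk 4: at line 3 remove [edi,smuz,etucn] add [iaei] -> 12 lines: gmaz iug bjr iaei oel ihor jpf ygf fzc gbgcf psytb koa
Hunk 5: at line 7 remove [ygf] add [hda] -> 12 lines: gmaz iug bjr iaei oel ihor jpf hda fzc gbgcf psytb koa
Final line 7: jpf

Answer: jpf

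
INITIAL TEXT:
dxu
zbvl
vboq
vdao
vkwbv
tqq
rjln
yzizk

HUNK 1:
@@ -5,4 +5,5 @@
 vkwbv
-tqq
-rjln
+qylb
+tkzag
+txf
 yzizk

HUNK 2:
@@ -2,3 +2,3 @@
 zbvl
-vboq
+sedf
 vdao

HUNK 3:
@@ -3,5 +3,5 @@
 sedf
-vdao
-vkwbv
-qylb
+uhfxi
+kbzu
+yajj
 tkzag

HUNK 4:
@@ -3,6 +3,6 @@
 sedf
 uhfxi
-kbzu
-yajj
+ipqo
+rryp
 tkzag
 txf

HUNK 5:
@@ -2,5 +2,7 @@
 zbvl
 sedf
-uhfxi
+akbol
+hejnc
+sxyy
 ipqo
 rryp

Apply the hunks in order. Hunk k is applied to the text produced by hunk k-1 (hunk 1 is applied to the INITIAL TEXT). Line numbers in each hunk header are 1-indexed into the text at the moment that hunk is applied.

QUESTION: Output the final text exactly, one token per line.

Answer: dxu
zbvl
sedf
akbol
hejnc
sxyy
ipqo
rryp
tkzag
txf
yzizk

Derivation:
Hunk 1: at line 5 remove [tqq,rjln] add [qylb,tkzag,txf] -> 9 lines: dxu zbvl vboq vdao vkwbv qylb tkzag txf yzizk
Hunk 2: at line 2 remove [vboq] add [sedf] -> 9 lines: dxu zbvl sedf vdao vkwbv qylb tkzag txf yzizk
Hunk 3: at line 3 remove [vdao,vkwbv,qylb] add [uhfxi,kbzu,yajj] -> 9 lines: dxu zbvl sedf uhfxi kbzu yajj tkzag txf yzizk
Hunk 4: at line 3 remove [kbzu,yajj] add [ipqo,rryp] -> 9 lines: dxu zbvl sedf uhfxi ipqo rryp tkzag txf yzizk
Hunk 5: at line 2 remove [uhfxi] add [akbol,hejnc,sxyy] -> 11 lines: dxu zbvl sedf akbol hejnc sxyy ipqo rryp tkzag txf yzizk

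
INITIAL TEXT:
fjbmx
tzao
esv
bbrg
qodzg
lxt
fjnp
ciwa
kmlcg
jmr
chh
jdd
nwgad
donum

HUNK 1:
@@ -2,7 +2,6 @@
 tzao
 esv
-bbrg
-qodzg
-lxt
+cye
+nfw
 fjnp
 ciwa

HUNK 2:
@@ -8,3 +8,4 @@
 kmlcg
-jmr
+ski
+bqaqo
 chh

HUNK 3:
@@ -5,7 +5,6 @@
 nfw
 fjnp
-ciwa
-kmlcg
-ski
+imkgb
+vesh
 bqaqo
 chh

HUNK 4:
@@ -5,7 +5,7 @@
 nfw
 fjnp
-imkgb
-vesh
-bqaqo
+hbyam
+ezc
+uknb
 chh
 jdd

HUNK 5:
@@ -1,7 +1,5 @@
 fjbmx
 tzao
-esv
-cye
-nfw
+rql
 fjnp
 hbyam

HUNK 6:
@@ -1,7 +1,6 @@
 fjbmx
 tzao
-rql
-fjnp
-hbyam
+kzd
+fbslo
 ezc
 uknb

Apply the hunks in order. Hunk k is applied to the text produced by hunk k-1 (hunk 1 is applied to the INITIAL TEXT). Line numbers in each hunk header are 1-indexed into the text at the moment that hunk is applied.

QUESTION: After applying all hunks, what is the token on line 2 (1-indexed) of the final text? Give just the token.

Hunk 1: at line 2 remove [bbrg,qodzg,lxt] add [cye,nfw] -> 13 lines: fjbmx tzao esv cye nfw fjnp ciwa kmlcg jmr chh jdd nwgad donum
Hunk 2: at line 8 remove [jmr] add [ski,bqaqo] -> 14 lines: fjbmx tzao esv cye nfw fjnp ciwa kmlcg ski bqaqo chh jdd nwgad donum
Hunk 3: at line 5 remove [ciwa,kmlcg,ski] add [imkgb,vesh] -> 13 lines: fjbmx tzao esv cye nfw fjnp imkgb vesh bqaqo chh jdd nwgad donum
Hunk 4: at line 5 remove [imkgb,vesh,bqaqo] add [hbyam,ezc,uknb] -> 13 lines: fjbmx tzao esv cye nfw fjnp hbyam ezc uknb chh jdd nwgad donum
Hunk 5: at line 1 remove [esv,cye,nfw] add [rql] -> 11 lines: fjbmx tzao rql fjnp hbyam ezc uknb chh jdd nwgad donum
Hunk 6: at line 1 remove [rql,fjnp,hbyam] add [kzd,fbslo] -> 10 lines: fjbmx tzao kzd fbslo ezc uknb chh jdd nwgad donum
Final line 2: tzao

Answer: tzao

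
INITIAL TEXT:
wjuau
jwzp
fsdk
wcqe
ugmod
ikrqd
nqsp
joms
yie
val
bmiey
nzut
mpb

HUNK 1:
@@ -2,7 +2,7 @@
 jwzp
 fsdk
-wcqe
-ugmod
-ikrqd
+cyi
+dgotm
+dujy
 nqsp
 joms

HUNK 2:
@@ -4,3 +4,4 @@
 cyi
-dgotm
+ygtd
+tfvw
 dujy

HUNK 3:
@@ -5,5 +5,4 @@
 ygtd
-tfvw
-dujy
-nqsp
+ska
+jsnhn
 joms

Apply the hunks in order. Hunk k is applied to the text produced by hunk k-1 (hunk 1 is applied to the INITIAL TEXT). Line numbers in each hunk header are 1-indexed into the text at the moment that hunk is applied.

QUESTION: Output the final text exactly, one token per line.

Answer: wjuau
jwzp
fsdk
cyi
ygtd
ska
jsnhn
joms
yie
val
bmiey
nzut
mpb

Derivation:
Hunk 1: at line 2 remove [wcqe,ugmod,ikrqd] add [cyi,dgotm,dujy] -> 13 lines: wjuau jwzp fsdk cyi dgotm dujy nqsp joms yie val bmiey nzut mpb
Hunk 2: at line 4 remove [dgotm] add [ygtd,tfvw] -> 14 lines: wjuau jwzp fsdk cyi ygtd tfvw dujy nqsp joms yie val bmiey nzut mpb
Hunk 3: at line 5 remove [tfvw,dujy,nqsp] add [ska,jsnhn] -> 13 lines: wjuau jwzp fsdk cyi ygtd ska jsnhn joms yie val bmiey nzut mpb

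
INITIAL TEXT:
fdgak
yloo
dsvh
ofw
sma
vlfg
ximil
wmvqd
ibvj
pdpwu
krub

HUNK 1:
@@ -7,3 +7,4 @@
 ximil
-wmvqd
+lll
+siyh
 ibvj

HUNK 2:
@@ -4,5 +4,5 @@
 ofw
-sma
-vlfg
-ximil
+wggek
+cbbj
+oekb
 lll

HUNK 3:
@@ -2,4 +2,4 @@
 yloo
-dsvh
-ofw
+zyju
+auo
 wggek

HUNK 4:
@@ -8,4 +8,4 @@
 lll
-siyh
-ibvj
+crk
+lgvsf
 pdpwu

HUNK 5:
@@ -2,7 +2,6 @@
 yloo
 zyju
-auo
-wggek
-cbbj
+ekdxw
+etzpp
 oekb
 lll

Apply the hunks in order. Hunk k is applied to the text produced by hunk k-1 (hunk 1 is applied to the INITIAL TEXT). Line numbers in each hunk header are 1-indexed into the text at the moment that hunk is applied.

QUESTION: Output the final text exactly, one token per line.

Hunk 1: at line 7 remove [wmvqd] add [lll,siyh] -> 12 lines: fdgak yloo dsvh ofw sma vlfg ximil lll siyh ibvj pdpwu krub
Hunk 2: at line 4 remove [sma,vlfg,ximil] add [wggek,cbbj,oekb] -> 12 lines: fdgak yloo dsvh ofw wggek cbbj oekb lll siyh ibvj pdpwu krub
Hunk 3: at line 2 remove [dsvh,ofw] add [zyju,auo] -> 12 lines: fdgak yloo zyju auo wggek cbbj oekb lll siyh ibvj pdpwu krub
Hunk 4: at line 8 remove [siyh,ibvj] add [crk,lgvsf] -> 12 lines: fdgak yloo zyju auo wggek cbbj oekb lll crk lgvsf pdpwu krub
Hunk 5: at line 2 remove [auo,wggek,cbbj] add [ekdxw,etzpp] -> 11 lines: fdgak yloo zyju ekdxw etzpp oekb lll crk lgvsf pdpwu krub

Answer: fdgak
yloo
zyju
ekdxw
etzpp
oekb
lll
crk
lgvsf
pdpwu
krub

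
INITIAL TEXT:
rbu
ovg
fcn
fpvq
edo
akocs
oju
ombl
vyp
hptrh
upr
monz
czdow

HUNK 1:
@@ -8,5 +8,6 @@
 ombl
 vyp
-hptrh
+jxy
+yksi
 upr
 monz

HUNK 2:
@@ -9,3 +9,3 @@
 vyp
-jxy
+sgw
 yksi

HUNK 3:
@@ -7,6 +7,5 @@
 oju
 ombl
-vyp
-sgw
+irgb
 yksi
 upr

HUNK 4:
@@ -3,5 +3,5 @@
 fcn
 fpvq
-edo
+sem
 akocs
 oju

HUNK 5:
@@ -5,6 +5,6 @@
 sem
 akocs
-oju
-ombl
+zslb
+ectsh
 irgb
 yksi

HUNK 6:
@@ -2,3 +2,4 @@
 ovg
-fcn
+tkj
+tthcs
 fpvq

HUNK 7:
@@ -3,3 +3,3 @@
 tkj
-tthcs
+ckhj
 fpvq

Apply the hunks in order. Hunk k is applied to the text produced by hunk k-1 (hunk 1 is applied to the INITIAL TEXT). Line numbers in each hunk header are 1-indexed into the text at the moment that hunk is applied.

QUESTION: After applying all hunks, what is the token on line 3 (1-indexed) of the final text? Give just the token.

Answer: tkj

Derivation:
Hunk 1: at line 8 remove [hptrh] add [jxy,yksi] -> 14 lines: rbu ovg fcn fpvq edo akocs oju ombl vyp jxy yksi upr monz czdow
Hunk 2: at line 9 remove [jxy] add [sgw] -> 14 lines: rbu ovg fcn fpvq edo akocs oju ombl vyp sgw yksi upr monz czdow
Hunk 3: at line 7 remove [vyp,sgw] add [irgb] -> 13 lines: rbu ovg fcn fpvq edo akocs oju ombl irgb yksi upr monz czdow
Hunk 4: at line 3 remove [edo] add [sem] -> 13 lines: rbu ovg fcn fpvq sem akocs oju ombl irgb yksi upr monz czdow
Hunk 5: at line 5 remove [oju,ombl] add [zslb,ectsh] -> 13 lines: rbu ovg fcn fpvq sem akocs zslb ectsh irgb yksi upr monz czdow
Hunk 6: at line 2 remove [fcn] add [tkj,tthcs] -> 14 lines: rbu ovg tkj tthcs fpvq sem akocs zslb ectsh irgb yksi upr monz czdow
Hunk 7: at line 3 remove [tthcs] add [ckhj] -> 14 lines: rbu ovg tkj ckhj fpvq sem akocs zslb ectsh irgb yksi upr monz czdow
Final line 3: tkj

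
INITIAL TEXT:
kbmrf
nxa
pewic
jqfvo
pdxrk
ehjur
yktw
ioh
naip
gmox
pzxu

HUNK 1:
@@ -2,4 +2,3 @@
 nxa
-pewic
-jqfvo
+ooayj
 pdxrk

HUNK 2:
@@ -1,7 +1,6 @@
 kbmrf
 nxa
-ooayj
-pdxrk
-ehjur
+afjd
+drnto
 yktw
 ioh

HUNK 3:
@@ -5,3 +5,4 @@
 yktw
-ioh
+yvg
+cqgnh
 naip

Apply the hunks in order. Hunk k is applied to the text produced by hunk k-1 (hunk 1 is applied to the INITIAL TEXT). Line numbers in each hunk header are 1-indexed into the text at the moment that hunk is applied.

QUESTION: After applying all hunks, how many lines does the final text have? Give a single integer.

Answer: 10

Derivation:
Hunk 1: at line 2 remove [pewic,jqfvo] add [ooayj] -> 10 lines: kbmrf nxa ooayj pdxrk ehjur yktw ioh naip gmox pzxu
Hunk 2: at line 1 remove [ooayj,pdxrk,ehjur] add [afjd,drnto] -> 9 lines: kbmrf nxa afjd drnto yktw ioh naip gmox pzxu
Hunk 3: at line 5 remove [ioh] add [yvg,cqgnh] -> 10 lines: kbmrf nxa afjd drnto yktw yvg cqgnh naip gmox pzxu
Final line count: 10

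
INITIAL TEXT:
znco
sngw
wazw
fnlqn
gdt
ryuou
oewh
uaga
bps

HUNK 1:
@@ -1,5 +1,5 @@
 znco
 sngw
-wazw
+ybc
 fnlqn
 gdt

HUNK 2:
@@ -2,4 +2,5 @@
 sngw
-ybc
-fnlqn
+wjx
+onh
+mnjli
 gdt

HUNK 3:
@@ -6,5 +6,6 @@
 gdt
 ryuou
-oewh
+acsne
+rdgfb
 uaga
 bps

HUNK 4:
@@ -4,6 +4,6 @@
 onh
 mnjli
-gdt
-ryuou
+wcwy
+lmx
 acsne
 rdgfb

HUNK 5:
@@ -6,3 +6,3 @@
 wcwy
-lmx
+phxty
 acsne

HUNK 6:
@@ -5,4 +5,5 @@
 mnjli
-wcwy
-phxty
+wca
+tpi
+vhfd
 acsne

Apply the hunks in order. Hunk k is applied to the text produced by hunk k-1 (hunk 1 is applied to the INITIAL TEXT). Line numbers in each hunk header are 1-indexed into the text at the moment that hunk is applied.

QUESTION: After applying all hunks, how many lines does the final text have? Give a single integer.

Hunk 1: at line 1 remove [wazw] add [ybc] -> 9 lines: znco sngw ybc fnlqn gdt ryuou oewh uaga bps
Hunk 2: at line 2 remove [ybc,fnlqn] add [wjx,onh,mnjli] -> 10 lines: znco sngw wjx onh mnjli gdt ryuou oewh uaga bps
Hunk 3: at line 6 remove [oewh] add [acsne,rdgfb] -> 11 lines: znco sngw wjx onh mnjli gdt ryuou acsne rdgfb uaga bps
Hunk 4: at line 4 remove [gdt,ryuou] add [wcwy,lmx] -> 11 lines: znco sngw wjx onh mnjli wcwy lmx acsne rdgfb uaga bps
Hunk 5: at line 6 remove [lmx] add [phxty] -> 11 lines: znco sngw wjx onh mnjli wcwy phxty acsne rdgfb uaga bps
Hunk 6: at line 5 remove [wcwy,phxty] add [wca,tpi,vhfd] -> 12 lines: znco sngw wjx onh mnjli wca tpi vhfd acsne rdgfb uaga bps
Final line count: 12

Answer: 12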